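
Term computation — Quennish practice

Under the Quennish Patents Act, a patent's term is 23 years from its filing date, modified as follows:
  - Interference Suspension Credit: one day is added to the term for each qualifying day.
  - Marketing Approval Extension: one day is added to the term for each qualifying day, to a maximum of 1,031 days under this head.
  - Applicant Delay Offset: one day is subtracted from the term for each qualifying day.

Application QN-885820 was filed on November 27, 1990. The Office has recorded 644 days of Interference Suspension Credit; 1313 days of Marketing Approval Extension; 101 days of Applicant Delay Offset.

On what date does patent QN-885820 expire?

March 20, 2018

Base term: filing date + 23 years → 27 November 2013.
Interference Suspension Credit: +644 days → 2 September 2015.
Marketing Approval Extension: 1313 days claimed exceeds the 1031-day cap, so +1031 days → 29 June 2018.
Applicant Delay Offset: −101 days → 20 March 2018.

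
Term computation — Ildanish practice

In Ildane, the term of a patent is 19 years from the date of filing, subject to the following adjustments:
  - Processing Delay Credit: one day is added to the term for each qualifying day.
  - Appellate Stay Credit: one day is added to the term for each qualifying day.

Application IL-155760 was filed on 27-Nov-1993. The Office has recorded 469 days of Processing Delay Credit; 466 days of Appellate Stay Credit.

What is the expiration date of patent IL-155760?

June 20, 2015

Base term: filing date + 19 years → 27 November 2012.
Processing Delay Credit: +469 days → 11 March 2014.
Appellate Stay Credit: +466 days → 20 June 2015.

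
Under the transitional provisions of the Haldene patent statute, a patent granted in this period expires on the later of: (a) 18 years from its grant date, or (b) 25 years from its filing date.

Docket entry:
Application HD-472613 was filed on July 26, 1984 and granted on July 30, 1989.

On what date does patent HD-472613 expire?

(a) grant + 18 years → 30 July 2007.
(b) filing + 25 years → 26 July 2009.
Later of the two: 26 July 2009.

July 26, 2009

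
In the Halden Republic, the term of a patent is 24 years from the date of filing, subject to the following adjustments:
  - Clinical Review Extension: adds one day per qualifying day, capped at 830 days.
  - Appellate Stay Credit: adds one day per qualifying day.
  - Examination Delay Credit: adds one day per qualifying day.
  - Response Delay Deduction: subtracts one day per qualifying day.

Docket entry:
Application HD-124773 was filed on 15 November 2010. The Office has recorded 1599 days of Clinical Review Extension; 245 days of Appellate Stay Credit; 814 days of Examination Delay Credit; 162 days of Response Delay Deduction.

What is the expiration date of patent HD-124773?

August 8, 2039

Base term: filing date + 24 years → 15 November 2034.
Clinical Review Extension: 1599 days claimed exceeds the 830-day cap, so +830 days → 22 February 2037.
Appellate Stay Credit: +245 days → 25 October 2037.
Examination Delay Credit: +814 days → 17 January 2040.
Response Delay Deduction: −162 days → 8 August 2039.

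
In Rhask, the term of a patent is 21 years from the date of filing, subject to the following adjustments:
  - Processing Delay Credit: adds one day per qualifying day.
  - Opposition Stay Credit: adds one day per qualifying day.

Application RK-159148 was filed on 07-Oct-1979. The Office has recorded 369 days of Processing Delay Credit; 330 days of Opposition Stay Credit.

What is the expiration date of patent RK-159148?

2002-09-06

Base term: filing date + 21 years → 7 October 2000.
Processing Delay Credit: +369 days → 11 October 2001.
Opposition Stay Credit: +330 days → 6 September 2002.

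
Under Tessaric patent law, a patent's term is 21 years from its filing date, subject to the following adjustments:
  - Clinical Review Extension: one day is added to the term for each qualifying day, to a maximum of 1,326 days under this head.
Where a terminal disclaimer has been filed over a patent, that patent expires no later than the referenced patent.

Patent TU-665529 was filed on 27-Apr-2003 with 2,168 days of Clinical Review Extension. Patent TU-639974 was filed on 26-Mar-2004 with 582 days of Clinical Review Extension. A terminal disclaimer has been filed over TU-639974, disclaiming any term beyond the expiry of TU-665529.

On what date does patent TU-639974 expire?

Natural term of TU-639974:
  Base: filing + 21 years → 26 March 2025.
  Clinical Review Extension: 582 days (within the 1326-day cap) → +582 days → 29 October 2026.
Expiry of referenced patent TU-665529:
  Base: filing + 21 years → 27 April 2024.
  Clinical Review Extension: 2168 days claimed exceeds the 1326-day cap, so +1326 days → 14 December 2027.
Terminal disclaimer: TU-639974 expires on the earlier of 29 October 2026 and 14 December 2027.

2026-10-29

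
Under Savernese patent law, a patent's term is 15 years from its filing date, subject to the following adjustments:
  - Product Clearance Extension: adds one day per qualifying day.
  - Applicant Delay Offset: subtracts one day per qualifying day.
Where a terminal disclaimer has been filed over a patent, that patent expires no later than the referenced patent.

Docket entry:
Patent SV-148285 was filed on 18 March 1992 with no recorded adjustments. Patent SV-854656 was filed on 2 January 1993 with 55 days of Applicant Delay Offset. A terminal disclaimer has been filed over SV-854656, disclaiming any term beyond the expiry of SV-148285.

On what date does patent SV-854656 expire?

Natural term of SV-854656:
  Base: filing + 15 years → 2 January 2008.
  Applicant Delay Offset: −55 days → 8 November 2007.
Expiry of referenced patent SV-148285:
  Base: filing + 15 years → 18 March 2007.
Terminal disclaimer: SV-854656 expires on the earlier of 8 November 2007 and 18 March 2007.

March 18, 2007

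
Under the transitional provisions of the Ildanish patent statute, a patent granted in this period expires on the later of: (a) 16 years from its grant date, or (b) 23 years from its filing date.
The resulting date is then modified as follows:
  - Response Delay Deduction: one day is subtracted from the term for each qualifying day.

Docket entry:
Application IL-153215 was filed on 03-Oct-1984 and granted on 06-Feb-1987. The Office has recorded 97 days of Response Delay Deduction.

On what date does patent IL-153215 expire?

(a) grant + 16 years → 6 February 2003.
(b) filing + 23 years → 3 October 2007.
Later of the two: 3 October 2007.
Response Delay Deduction: −97 days → 28 June 2007.

June 28, 2007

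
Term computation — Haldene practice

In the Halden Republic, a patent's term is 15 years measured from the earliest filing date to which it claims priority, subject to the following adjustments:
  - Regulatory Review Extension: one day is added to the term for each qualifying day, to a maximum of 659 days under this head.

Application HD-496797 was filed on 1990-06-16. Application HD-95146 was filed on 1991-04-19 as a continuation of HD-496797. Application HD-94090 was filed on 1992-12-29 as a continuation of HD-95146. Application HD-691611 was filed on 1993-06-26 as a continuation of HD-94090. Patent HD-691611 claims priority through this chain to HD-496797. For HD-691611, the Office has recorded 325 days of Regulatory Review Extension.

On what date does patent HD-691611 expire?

May 7, 2006

Earliest priority filing: 16 June 1990.
Base term: 16 June 1990 + 15 years → 16 June 2005.
Regulatory Review Extension: 325 days (within the 659-day cap) → +325 days → 7 May 2006.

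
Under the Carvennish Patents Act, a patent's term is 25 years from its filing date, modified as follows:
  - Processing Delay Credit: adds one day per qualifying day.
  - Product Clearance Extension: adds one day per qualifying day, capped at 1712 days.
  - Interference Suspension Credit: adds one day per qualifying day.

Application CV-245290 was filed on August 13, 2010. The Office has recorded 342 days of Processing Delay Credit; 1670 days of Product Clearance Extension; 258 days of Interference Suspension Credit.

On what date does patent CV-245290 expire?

Base term: filing date + 25 years → 13 August 2035.
Processing Delay Credit: +342 days → 20 July 2036.
Product Clearance Extension: 1670 days (within the 1712-day cap) → +1670 days → 14 February 2041.
Interference Suspension Credit: +258 days → 30 October 2041.

October 30, 2041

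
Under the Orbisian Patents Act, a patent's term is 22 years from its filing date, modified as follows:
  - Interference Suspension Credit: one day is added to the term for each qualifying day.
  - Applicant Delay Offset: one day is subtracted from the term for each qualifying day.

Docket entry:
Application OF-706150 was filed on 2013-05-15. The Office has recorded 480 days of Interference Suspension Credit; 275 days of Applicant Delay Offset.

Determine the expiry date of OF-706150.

December 6, 2035

Base term: filing date + 22 years → 15 May 2035.
Interference Suspension Credit: +480 days → 6 September 2036.
Applicant Delay Offset: −275 days → 6 December 2035.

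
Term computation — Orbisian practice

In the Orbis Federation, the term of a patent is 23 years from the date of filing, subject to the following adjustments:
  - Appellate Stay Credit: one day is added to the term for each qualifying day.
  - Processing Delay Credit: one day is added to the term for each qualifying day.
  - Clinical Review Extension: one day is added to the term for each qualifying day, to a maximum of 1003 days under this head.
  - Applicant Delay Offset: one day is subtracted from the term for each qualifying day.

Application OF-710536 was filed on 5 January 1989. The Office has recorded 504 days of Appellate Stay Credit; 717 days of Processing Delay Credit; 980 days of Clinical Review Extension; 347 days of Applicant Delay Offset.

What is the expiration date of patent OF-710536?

February 1, 2017

Base term: filing date + 23 years → 5 January 2012.
Appellate Stay Credit: +504 days → 23 May 2013.
Processing Delay Credit: +717 days → 10 May 2015.
Clinical Review Extension: 980 days (within the 1003-day cap) → +980 days → 14 January 2018.
Applicant Delay Offset: −347 days → 1 February 2017.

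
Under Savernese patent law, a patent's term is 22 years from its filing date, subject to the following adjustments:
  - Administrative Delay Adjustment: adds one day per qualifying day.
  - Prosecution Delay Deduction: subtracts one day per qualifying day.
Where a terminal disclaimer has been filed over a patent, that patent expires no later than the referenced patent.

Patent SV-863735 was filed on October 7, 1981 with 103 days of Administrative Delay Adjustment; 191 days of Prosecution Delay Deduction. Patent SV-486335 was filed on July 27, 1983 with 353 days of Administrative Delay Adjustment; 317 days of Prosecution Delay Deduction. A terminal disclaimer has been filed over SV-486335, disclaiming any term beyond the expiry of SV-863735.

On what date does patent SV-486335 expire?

July 11, 2003

Natural term of SV-486335:
  Base: filing + 22 years → 27 July 2005.
  Administrative Delay Adjustment: +353 days → 15 July 2006.
  Prosecution Delay Deduction: −317 days → 1 September 2005.
Expiry of referenced patent SV-863735:
  Base: filing + 22 years → 7 October 2003.
  Administrative Delay Adjustment: +103 days → 18 January 2004.
  Prosecution Delay Deduction: −191 days → 11 July 2003.
Terminal disclaimer: SV-486335 expires on the earlier of 1 September 2005 and 11 July 2003.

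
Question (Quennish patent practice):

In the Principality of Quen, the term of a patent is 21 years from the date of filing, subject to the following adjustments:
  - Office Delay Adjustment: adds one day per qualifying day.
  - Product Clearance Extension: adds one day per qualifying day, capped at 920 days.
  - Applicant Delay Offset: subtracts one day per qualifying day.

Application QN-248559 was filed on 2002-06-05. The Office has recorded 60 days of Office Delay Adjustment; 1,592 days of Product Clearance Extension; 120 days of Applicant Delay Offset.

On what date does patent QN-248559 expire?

Base term: filing date + 21 years → 5 June 2023.
Office Delay Adjustment: +60 days → 4 August 2023.
Product Clearance Extension: 1592 days claimed exceeds the 920-day cap, so +920 days → 9 February 2026.
Applicant Delay Offset: −120 days → 12 October 2025.

October 12, 2025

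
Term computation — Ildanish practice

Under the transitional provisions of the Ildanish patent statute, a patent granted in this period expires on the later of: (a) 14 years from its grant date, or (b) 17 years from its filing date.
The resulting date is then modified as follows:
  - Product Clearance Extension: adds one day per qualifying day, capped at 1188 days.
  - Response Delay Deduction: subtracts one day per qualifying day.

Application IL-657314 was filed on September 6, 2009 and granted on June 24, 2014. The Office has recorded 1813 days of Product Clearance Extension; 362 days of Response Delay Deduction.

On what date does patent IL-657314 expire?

2030-09-28

(a) grant + 14 years → 24 June 2028.
(b) filing + 17 years → 6 September 2026.
Later of the two: 24 June 2028.
Product Clearance Extension: 1813 days claimed exceeds the 1188-day cap, so +1188 days → 25 September 2031.
Response Delay Deduction: −362 days → 28 September 2030.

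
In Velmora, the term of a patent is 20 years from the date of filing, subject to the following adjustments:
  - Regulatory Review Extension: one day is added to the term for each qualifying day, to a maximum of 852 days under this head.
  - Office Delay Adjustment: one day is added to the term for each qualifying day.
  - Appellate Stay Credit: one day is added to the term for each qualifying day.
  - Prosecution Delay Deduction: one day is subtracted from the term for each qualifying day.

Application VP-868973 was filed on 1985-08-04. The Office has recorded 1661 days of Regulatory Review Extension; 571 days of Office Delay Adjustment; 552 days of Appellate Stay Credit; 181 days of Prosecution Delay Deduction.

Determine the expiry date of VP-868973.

Base term: filing date + 20 years → 4 August 2005.
Regulatory Review Extension: 1661 days claimed exceeds the 852-day cap, so +852 days → 4 December 2007.
Office Delay Adjustment: +571 days → 27 June 2009.
Appellate Stay Credit: +552 days → 31 December 2010.
Prosecution Delay Deduction: −181 days → 3 July 2010.

2010-07-03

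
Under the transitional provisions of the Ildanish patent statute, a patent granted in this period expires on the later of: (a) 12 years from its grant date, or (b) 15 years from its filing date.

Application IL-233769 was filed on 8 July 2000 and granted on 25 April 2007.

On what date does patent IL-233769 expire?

(a) grant + 12 years → 25 April 2019.
(b) filing + 15 years → 8 July 2015.
Later of the two: 25 April 2019.

April 25, 2019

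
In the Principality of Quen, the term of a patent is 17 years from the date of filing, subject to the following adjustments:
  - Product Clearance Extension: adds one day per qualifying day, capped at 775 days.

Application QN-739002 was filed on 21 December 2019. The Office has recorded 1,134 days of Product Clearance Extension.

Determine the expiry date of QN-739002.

2039-02-04

Base term: filing date + 17 years → 21 December 2036.
Product Clearance Extension: 1134 days claimed exceeds the 775-day cap, so +775 days → 4 February 2039.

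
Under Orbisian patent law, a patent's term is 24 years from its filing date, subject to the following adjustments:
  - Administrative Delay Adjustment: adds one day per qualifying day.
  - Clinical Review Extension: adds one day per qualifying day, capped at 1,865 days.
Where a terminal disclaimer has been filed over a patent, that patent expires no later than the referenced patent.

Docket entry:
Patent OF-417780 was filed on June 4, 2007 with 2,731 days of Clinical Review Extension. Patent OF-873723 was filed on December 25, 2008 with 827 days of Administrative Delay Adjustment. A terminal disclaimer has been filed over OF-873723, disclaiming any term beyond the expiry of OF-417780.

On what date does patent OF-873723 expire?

Natural term of OF-873723:
  Base: filing + 24 years → 25 December 2032.
  Administrative Delay Adjustment: +827 days → 1 April 2035.
Expiry of referenced patent OF-417780:
  Base: filing + 24 years → 4 June 2031.
  Clinical Review Extension: 2731 days claimed exceeds the 1865-day cap, so +1865 days → 12 July 2036.
Terminal disclaimer: OF-873723 expires on the earlier of 1 April 2035 and 12 July 2036.

April 1, 2035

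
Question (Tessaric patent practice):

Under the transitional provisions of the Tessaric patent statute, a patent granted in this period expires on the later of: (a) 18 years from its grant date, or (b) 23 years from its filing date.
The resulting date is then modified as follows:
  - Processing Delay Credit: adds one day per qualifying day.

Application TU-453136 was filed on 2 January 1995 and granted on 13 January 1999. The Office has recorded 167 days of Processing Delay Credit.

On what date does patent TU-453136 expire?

(a) grant + 18 years → 13 January 2017.
(b) filing + 23 years → 2 January 2018.
Later of the two: 2 January 2018.
Processing Delay Credit: +167 days → 18 June 2018.

June 18, 2018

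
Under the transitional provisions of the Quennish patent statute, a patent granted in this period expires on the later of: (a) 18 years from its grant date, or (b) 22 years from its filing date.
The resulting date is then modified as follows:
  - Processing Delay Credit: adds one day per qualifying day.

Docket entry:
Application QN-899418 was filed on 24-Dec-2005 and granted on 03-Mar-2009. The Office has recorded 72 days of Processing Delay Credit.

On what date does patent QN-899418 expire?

2028-03-05

(a) grant + 18 years → 3 March 2027.
(b) filing + 22 years → 24 December 2027.
Later of the two: 24 December 2027.
Processing Delay Credit: +72 days → 5 March 2028.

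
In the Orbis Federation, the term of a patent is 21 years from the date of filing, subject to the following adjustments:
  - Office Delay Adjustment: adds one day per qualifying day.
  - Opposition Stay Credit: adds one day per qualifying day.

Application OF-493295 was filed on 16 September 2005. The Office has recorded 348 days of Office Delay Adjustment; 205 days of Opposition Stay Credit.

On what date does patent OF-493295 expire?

Base term: filing date + 21 years → 16 September 2026.
Office Delay Adjustment: +348 days → 30 August 2027.
Opposition Stay Credit: +205 days → 22 March 2028.

2028-03-22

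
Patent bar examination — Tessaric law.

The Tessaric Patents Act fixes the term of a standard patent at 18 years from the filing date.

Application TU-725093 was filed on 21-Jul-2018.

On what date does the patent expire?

Filing date + 18 years → 21 July 2036.

2036-07-21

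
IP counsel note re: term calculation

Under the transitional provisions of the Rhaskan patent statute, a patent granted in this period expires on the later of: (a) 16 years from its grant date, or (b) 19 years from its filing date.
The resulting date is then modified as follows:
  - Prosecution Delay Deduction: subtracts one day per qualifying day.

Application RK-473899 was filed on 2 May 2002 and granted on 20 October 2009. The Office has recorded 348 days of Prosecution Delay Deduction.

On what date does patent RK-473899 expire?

November 6, 2024

(a) grant + 16 years → 20 October 2025.
(b) filing + 19 years → 2 May 2021.
Later of the two: 20 October 2025.
Prosecution Delay Deduction: −348 days → 6 November 2024.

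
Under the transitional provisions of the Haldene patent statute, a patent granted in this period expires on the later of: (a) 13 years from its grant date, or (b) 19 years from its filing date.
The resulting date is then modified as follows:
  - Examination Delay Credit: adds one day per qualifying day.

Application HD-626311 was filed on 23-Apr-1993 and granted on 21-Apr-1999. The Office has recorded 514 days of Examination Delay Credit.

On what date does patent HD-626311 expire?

(a) grant + 13 years → 21 April 2012.
(b) filing + 19 years → 23 April 2012.
Later of the two: 23 April 2012.
Examination Delay Credit: +514 days → 19 September 2013.

2013-09-19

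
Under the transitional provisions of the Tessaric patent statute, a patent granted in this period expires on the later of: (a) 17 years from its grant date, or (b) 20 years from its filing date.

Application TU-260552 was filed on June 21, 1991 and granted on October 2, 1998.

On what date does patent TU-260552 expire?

October 2, 2015

(a) grant + 17 years → 2 October 2015.
(b) filing + 20 years → 21 June 2011.
Later of the two: 2 October 2015.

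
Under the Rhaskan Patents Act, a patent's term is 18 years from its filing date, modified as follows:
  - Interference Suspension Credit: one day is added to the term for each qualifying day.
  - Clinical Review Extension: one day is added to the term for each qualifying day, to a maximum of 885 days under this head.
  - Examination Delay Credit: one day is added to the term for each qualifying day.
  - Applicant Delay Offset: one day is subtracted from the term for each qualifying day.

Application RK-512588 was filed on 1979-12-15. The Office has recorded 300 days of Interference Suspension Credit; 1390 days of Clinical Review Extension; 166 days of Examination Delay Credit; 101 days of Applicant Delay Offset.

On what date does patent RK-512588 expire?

Base term: filing date + 18 years → 15 December 1997.
Interference Suspension Credit: +300 days → 11 October 1998.
Clinical Review Extension: 1390 days claimed exceeds the 885-day cap, so +885 days → 14 March 2001.
Examination Delay Credit: +166 days → 27 August 2001.
Applicant Delay Offset: −101 days → 18 May 2001.

2001-05-18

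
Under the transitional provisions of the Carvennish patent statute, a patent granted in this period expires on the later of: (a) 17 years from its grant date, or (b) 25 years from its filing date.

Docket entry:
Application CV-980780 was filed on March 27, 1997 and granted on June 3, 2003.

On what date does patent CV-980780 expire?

(a) grant + 17 years → 3 June 2020.
(b) filing + 25 years → 27 March 2022.
Later of the two: 27 March 2022.

March 27, 2022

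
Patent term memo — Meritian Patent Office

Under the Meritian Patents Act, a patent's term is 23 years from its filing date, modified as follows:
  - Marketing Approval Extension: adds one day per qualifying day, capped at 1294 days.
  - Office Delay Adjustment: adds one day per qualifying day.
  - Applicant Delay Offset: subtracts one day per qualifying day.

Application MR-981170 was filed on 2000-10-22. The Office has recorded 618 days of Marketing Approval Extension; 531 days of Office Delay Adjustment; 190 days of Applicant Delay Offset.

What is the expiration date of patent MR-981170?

2026-06-07

Base term: filing date + 23 years → 22 October 2023.
Marketing Approval Extension: 618 days (within the 1294-day cap) → +618 days → 1 July 2025.
Office Delay Adjustment: +531 days → 14 December 2026.
Applicant Delay Offset: −190 days → 7 June 2026.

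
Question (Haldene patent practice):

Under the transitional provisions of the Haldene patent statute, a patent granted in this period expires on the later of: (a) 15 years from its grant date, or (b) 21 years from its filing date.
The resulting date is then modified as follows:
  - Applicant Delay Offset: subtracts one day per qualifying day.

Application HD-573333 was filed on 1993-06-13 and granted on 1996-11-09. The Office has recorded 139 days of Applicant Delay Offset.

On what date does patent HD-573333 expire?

(a) grant + 15 years → 9 November 2011.
(b) filing + 21 years → 13 June 2014.
Later of the two: 13 June 2014.
Applicant Delay Offset: −139 days → 25 January 2014.

January 25, 2014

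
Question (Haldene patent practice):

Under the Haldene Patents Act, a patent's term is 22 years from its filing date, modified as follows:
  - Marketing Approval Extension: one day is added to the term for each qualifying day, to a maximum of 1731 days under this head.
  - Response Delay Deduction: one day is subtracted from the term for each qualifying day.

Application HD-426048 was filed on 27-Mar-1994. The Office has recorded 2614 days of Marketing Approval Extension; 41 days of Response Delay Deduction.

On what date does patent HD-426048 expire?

2020-11-11

Base term: filing date + 22 years → 27 March 2016.
Marketing Approval Extension: 2614 days claimed exceeds the 1731-day cap, so +1731 days → 22 December 2020.
Response Delay Deduction: −41 days → 11 November 2020.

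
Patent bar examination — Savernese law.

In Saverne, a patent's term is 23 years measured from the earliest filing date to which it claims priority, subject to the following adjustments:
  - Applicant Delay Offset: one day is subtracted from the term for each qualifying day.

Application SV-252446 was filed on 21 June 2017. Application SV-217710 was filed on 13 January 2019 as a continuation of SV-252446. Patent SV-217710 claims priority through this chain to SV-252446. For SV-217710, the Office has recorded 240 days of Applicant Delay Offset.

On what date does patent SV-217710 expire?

2039-10-25

Earliest priority filing: 21 June 2017.
Base term: 21 June 2017 + 23 years → 21 June 2040.
Applicant Delay Offset: −240 days → 25 October 2039.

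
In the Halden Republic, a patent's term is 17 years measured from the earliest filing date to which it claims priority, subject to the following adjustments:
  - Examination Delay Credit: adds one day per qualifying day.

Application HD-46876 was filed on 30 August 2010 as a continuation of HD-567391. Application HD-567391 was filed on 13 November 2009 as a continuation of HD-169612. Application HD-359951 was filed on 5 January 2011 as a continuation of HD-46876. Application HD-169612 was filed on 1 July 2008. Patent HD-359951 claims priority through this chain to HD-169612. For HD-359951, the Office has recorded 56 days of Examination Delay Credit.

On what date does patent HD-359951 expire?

August 26, 2025

Earliest priority filing: 1 July 2008.
Base term: 1 July 2008 + 17 years → 1 July 2025.
Examination Delay Credit: +56 days → 26 August 2025.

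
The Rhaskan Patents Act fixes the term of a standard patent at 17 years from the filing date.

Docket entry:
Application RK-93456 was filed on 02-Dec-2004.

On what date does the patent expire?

Filing date + 17 years → 2 December 2021.

December 2, 2021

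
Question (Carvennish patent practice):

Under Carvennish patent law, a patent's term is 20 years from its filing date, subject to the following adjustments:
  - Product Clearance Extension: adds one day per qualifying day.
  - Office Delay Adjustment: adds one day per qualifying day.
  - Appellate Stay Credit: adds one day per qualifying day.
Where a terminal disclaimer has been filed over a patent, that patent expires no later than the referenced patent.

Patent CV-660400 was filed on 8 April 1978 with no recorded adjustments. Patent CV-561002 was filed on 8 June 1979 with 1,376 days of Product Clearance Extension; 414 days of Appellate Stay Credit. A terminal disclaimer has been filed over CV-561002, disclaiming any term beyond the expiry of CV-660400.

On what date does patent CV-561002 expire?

Natural term of CV-561002:
  Base: filing + 20 years → 8 June 1999.
  Product Clearance Extension: +1376 days → 15 March 2003.
  Appellate Stay Credit: +414 days → 2 May 2004.
Expiry of referenced patent CV-660400:
  Base: filing + 20 years → 8 April 1998.
Terminal disclaimer: CV-561002 expires on the earlier of 2 May 2004 and 8 April 1998.

1998-04-08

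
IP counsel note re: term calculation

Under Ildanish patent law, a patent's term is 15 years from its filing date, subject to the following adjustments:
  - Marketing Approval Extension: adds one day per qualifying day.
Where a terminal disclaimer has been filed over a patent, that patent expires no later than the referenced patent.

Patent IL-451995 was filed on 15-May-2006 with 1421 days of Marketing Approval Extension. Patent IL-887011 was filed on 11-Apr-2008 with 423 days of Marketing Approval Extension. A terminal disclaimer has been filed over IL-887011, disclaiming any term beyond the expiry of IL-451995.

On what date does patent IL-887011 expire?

2024-06-07

Natural term of IL-887011:
  Base: filing + 15 years → 11 April 2023.
  Marketing Approval Extension: +423 days → 7 June 2024.
Expiry of referenced patent IL-451995:
  Base: filing + 15 years → 15 May 2021.
  Marketing Approval Extension: +1421 days → 5 April 2025.
Terminal disclaimer: IL-887011 expires on the earlier of 7 June 2024 and 5 April 2025.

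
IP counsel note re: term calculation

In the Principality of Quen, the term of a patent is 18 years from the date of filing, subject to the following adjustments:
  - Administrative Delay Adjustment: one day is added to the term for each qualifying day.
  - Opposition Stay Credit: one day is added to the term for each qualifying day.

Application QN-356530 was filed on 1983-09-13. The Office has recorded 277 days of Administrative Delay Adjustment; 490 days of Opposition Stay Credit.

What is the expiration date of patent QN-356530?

October 20, 2003

Base term: filing date + 18 years → 13 September 2001.
Administrative Delay Adjustment: +277 days → 17 June 2002.
Opposition Stay Credit: +490 days → 20 October 2003.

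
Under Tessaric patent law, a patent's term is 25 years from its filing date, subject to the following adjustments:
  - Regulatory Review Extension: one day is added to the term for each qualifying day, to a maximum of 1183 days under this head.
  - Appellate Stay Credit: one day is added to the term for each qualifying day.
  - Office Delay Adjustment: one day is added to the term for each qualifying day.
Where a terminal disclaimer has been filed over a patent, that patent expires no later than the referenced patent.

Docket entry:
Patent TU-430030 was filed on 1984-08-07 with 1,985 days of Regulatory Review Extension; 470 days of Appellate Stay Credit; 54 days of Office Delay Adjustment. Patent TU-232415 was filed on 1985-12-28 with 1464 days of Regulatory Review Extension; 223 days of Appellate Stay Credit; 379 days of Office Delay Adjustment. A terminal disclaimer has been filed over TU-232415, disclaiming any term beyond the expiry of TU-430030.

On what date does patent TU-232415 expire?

Natural term of TU-232415:
  Base: filing + 25 years → 28 December 2010.
  Regulatory Review Extension: 1464 days claimed exceeds the 1183-day cap, so +1183 days → 25 March 2014.
  Appellate Stay Credit: +223 days → 3 November 2014.
  Office Delay Adjustment: +379 days → 17 November 2015.
Expiry of referenced patent TU-430030:
  Base: filing + 25 years → 7 August 2009.
  Regulatory Review Extension: 1985 days claimed exceeds the 1183-day cap, so +1183 days → 2 November 2012.
  Appellate Stay Credit: +470 days → 15 February 2014.
  Office Delay Adjustment: +54 days → 10 April 2014.
Terminal disclaimer: TU-232415 expires on the earlier of 17 November 2015 and 10 April 2014.

April 10, 2014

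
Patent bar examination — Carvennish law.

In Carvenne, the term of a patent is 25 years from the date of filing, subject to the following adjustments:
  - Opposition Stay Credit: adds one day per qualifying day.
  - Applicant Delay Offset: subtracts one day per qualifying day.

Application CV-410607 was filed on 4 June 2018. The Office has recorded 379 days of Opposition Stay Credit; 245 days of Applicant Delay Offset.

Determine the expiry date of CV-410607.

Base term: filing date + 25 years → 4 June 2043.
Opposition Stay Credit: +379 days → 17 June 2044.
Applicant Delay Offset: −245 days → 16 October 2043.

2043-10-16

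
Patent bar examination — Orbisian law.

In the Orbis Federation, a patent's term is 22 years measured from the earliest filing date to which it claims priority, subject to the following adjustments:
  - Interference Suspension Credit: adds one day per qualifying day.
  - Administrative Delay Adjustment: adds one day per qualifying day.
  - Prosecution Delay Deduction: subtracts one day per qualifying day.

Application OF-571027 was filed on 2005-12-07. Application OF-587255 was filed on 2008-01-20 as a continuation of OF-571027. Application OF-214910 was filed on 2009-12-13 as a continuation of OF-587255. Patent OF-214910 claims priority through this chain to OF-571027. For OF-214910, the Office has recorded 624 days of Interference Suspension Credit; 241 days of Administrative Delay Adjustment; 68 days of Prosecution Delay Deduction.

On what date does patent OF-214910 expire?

2030-02-11

Earliest priority filing: 7 December 2005.
Base term: 7 December 2005 + 22 years → 7 December 2027.
Interference Suspension Credit: +624 days → 22 August 2029.
Administrative Delay Adjustment: +241 days → 20 April 2030.
Prosecution Delay Deduction: −68 days → 11 February 2030.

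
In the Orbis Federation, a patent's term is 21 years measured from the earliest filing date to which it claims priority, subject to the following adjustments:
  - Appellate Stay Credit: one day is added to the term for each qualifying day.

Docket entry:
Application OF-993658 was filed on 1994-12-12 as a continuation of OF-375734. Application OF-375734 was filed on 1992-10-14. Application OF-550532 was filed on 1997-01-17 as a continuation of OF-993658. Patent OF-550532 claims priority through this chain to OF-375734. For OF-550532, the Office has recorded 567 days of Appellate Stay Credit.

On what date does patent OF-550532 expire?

May 4, 2015

Earliest priority filing: 14 October 1992.
Base term: 14 October 1992 + 21 years → 14 October 2013.
Appellate Stay Credit: +567 days → 4 May 2015.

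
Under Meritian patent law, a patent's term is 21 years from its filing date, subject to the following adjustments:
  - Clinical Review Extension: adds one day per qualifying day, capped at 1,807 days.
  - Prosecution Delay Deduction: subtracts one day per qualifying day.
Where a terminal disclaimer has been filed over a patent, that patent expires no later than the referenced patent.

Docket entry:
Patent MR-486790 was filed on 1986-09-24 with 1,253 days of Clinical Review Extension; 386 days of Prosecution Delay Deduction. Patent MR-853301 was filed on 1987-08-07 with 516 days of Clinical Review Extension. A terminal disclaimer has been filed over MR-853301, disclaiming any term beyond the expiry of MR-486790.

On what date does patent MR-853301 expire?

Natural term of MR-853301:
  Base: filing + 21 years → 7 August 2008.
  Clinical Review Extension: 516 days (within the 1807-day cap) → +516 days → 5 January 2010.
Expiry of referenced patent MR-486790:
  Base: filing + 21 years → 24 September 2007.
  Clinical Review Extension: 1253 days (within the 1807-day cap) → +1253 days → 28 February 2011.
  Prosecution Delay Deduction: −386 days → 7 February 2010.
Terminal disclaimer: MR-853301 expires on the earlier of 5 January 2010 and 7 February 2010.

2010-01-05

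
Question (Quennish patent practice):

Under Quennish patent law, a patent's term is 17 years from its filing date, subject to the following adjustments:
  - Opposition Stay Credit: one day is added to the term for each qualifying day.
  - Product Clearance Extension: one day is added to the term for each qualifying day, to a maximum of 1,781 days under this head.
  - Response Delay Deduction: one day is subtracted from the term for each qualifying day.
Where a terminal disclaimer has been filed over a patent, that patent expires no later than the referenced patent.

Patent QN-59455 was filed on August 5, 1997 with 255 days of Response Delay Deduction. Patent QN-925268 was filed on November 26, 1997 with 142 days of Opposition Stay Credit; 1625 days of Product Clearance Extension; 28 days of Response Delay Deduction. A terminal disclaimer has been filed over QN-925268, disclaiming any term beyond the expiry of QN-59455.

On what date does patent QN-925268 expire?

Natural term of QN-925268:
  Base: filing + 17 years → 26 November 2014.
  Opposition Stay Credit: +142 days → 17 April 2015.
  Product Clearance Extension: 1625 days (within the 1781-day cap) → +1625 days → 28 September 2019.
  Response Delay Deduction: −28 days → 31 August 2019.
Expiry of referenced patent QN-59455:
  Base: filing + 17 years → 5 August 2014.
  Response Delay Deduction: −255 days → 23 November 2013.
Terminal disclaimer: QN-925268 expires on the earlier of 31 August 2019 and 23 November 2013.

November 23, 2013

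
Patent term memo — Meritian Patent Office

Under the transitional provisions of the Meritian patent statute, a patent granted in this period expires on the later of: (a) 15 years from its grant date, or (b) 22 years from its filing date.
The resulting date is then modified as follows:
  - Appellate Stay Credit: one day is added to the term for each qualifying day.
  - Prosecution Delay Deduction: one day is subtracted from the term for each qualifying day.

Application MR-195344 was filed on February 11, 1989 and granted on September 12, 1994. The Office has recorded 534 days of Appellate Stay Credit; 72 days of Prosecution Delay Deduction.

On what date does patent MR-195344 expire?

(a) grant + 15 years → 12 September 2009.
(b) filing + 22 years → 11 February 2011.
Later of the two: 11 February 2011.
Appellate Stay Credit: +534 days → 29 July 2012.
Prosecution Delay Deduction: −72 days → 18 May 2012.

May 18, 2012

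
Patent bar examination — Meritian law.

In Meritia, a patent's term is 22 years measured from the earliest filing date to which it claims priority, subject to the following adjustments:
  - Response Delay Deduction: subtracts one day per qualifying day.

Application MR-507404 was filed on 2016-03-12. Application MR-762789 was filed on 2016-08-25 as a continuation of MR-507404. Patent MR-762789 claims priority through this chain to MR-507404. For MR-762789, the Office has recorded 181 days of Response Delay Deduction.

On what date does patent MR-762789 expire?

September 12, 2037

Earliest priority filing: 12 March 2016.
Base term: 12 March 2016 + 22 years → 12 March 2038.
Response Delay Deduction: −181 days → 12 September 2037.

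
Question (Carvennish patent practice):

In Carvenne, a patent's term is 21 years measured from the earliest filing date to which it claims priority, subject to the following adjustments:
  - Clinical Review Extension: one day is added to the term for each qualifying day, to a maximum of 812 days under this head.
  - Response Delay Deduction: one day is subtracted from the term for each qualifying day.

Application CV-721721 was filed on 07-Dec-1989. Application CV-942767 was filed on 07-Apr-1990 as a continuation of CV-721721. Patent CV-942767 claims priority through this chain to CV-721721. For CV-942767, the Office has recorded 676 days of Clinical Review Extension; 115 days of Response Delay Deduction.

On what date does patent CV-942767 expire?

June 20, 2012

Earliest priority filing: 7 December 1989.
Base term: 7 December 1989 + 21 years → 7 December 2010.
Clinical Review Extension: 676 days (within the 812-day cap) → +676 days → 13 October 2012.
Response Delay Deduction: −115 days → 20 June 2012.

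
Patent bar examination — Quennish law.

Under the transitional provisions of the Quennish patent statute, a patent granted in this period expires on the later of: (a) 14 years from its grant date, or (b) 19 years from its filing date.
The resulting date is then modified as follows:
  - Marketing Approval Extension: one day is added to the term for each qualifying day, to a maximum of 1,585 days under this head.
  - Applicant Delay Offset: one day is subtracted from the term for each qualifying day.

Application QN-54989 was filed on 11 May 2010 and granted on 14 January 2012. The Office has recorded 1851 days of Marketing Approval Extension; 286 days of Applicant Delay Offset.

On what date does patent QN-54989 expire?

(a) grant + 14 years → 14 January 2026.
(b) filing + 19 years → 11 May 2029.
Later of the two: 11 May 2029.
Marketing Approval Extension: 1851 days claimed exceeds the 1585-day cap, so +1585 days → 12 September 2033.
Applicant Delay Offset: −286 days → 30 November 2032.

2032-11-30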